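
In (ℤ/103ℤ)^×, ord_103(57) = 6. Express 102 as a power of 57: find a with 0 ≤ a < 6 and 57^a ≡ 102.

Successive powers of 57 modulo 103:
  57^0=1  57^1=57  57^2=56  57^3=102
So 57^3 ≡ 102 (mod 103), giving a = 3.

3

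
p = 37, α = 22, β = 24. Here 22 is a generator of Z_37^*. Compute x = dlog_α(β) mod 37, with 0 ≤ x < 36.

Successive powers of 22 modulo 37:
  22^0=1  22^1=22  22^2=3  22^3=29  22^4=9  22^5=13
  22^6=27  22^7=2  22^8=7  22^9=6  22^10=21  22^11=18
  22^12=26  22^13=17  22^14=4  22^15=14  22^16=12  22^17=5
  22^18=36  22^19=15  22^20=34  22^21=8  22^22=28  22^23=24
So 22^23 ≡ 24 (mod 37), giving x = 23.

23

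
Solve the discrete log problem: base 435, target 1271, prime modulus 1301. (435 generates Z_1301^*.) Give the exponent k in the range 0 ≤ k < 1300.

1280

Baby-step giant-step with m = ceil(sqrt(1300)) = 37.
Baby table (435^j mod 1301 for j=0..36):
  0:1  1:435  2:580  3:1207  4:742  5:122  6:1030  7:506
  8:241  9:755  10:573  11:764  12:585  13:780  14:1040  15:953
  16:837  17:1116  18:187  19:683  20:477  21:636  22:848  23:697
  24:62  25:950  26:833  27:677  28:469  29:1059  30:111  31:148
  32:631  33:1275  34:399  35:532  36:1143
Giant step factor: 435^(-37) ≡ 1266 (mod 1301).
Scan 1271·1266^i mod 1301 for i = 0, 1, …:
  i=0: 1271   i=1: 1050   i=2: 979   i=3: 862
  i=4: 1054   i=5: 839   i=6: 558   i=7: 1286
  i=8: 525   i=9: 1140     …   i=33: 459
  i=34: 848
Match at i=34, j=22: k = 34·37 + 22 = 1280.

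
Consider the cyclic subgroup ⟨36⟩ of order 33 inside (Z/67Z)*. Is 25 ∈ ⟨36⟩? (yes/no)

25 ∈ ⟨36⟩ iff 25^33 ≡ 1 (mod 67), since |⟨36⟩| = 33.
25^33 mod 67 = 1.
Since 1 = 1, 25 lies in the subgroup.

yes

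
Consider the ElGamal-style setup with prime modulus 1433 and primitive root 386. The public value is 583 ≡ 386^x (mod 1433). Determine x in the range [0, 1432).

177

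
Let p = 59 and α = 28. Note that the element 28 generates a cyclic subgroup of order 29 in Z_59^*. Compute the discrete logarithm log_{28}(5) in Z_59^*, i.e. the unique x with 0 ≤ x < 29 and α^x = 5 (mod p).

9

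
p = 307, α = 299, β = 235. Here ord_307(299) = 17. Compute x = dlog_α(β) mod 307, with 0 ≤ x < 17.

12

Successive powers of 299 modulo 307:
  299^0=1  299^1=299  299^2=64  299^3=102  299^4=105  299^5=81
  299^6=273  299^7=272  299^8=280  299^9=216  299^10=114  299^11=9
  299^12=235
So 299^12 ≡ 235 (mod 307), giving x = 12.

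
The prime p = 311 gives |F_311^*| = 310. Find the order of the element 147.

155

The order of 147 must divide p − 1 = 310 = 2 · 5 · 31.
Divisors: 1, 2, 5, 10, 31, 62, 155, 310.
Check each in increasing order: 147^1 ≡ 147;  147^2 ≡ 150;  147^5 ≡ 15;  147^10 ≡ 225;  147^31 ≡ 52;  147^62 ≡ 216;  147^155 ≡ 1.
Smallest exponent giving 1 is 155.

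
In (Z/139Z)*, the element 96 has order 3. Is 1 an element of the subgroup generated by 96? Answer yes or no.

yes

⟨96⟩ has order 3; its elements mod 139 are {1, 42, 96}.
1 is in this set.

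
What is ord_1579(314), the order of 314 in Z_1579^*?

526

The order of 314 must divide p − 1 = 1578 = 2 · 3 · 263.
Divisors: 1, 2, 3, 6, 263, 526, 789, 1578.
Check each in increasing order: 314^1 ≡ 314;  314^2 ≡ 698;  314^3 ≡ 1270;  314^6 ≡ 741;  314^263 ≡ 1578;  314^526 ≡ 1.
Smallest exponent giving 1 is 526.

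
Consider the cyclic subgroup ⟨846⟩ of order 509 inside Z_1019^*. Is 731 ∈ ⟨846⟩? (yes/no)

yes

731 ∈ ⟨846⟩ iff 731^509 ≡ 1 (mod 1019), since |⟨846⟩| = 509.
731^509 mod 1019 = 1.
Since 1 = 1, 731 lies in the subgroup.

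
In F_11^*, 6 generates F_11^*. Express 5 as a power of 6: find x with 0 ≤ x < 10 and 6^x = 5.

Successive powers of 6 modulo 11:
  6^0=1  6^1=6  6^2=3  6^3=7  6^4=9  6^5=10
  6^6=5
So 6^6 ≡ 5 (mod 11), giving x = 6.

6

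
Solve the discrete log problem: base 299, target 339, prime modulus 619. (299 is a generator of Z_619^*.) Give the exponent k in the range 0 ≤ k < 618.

Baby-step giant-step with m = ceil(sqrt(618)) = 25.
Baby table (299^j mod 619 for j=0..24):
  0:1  1:299  2:265  3:3  4:278  5:176  6:9  7:215
  8:528  9:27  10:26  11:346  12:81  13:78  14:419  15:243
  16:234  17:19  18:110  19:83  20:57  21:330  22:249  23:171
  24:371
Giant step factor: 299^(-25) ≡ 295 (mod 619).
Scan 339·295^i mod 619 for i = 0, 1, …:
  i=0: 339   i=1: 346
Match at i=1, j=11: k = 1·25 + 11 = 36.

36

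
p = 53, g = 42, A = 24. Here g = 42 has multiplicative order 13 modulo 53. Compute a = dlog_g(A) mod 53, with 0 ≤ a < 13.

Successive powers of 42 modulo 53:
  42^0=1  42^1=42  42^2=15  42^3=47  42^4=13  42^5=16
  42^6=36  42^7=28  42^8=10  42^9=49  42^10=44  42^11=46
  42^12=24
So 42^12 ≡ 24 (mod 53), giving a = 12.

12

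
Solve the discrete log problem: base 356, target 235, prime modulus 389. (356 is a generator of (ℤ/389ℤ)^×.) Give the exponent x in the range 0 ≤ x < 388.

383

Baby-step giant-step with m = ceil(sqrt(388)) = 20.
Baby table (356^j mod 389 for j=0..19):
  0:1  1:356  2:311  3:240  4:249  5:341  6:28  7:243
  8:150  9:107  10:359  11:212  12:6  13:191  14:310  15:273
  16:327  17:101  18:168  19:291
Giant step factor: 356^(-20) ≡ 169 (mod 389).
Scan 235·169^i mod 389 for i = 0, 1, …:
  i=0: 235   i=1: 37   i=2: 29   i=3: 233
  i=4: 88   i=5: 90   i=6: 39   i=7: 367
  i=8: 172   i=9: 282     …   i=18: 105
  i=19: 240
Match at i=19, j=3: x = 19·20 + 3 = 383.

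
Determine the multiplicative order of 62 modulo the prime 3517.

The order of 62 must divide p − 1 = 3516 = 2^2 · 3 · 293.
Divisors: 1, 2, 3, 4, 6, 12, 293, 586, 879, 1172, 1758, 3516.
Check each in increasing order: 62^1 ≡ 62;  62^2 ≡ 327;  62^3 ≡ 2689;  62^4 ≡ 1419;  62^6 ≡ 3286;  62^12 ≡ 606;  62^293 ≡ 596;  62^586 ≡ 3516;  62^879 ≡ 2921;  62^1172 ≡ 1.
Smallest exponent giving 1 is 1172.

1172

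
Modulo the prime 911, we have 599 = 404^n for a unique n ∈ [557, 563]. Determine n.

Compute 404^557 mod 911 = 630, then multiply by 404 repeatedly:
  404^557=630  404^558=351  404^559=599
Found 599 at exponent 559.

559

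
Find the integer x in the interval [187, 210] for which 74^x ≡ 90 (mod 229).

199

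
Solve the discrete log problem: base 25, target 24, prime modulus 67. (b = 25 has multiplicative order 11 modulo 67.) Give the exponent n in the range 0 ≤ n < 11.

8

Successive powers of 25 modulo 67:
  25^0=1  25^1=25  25^2=22  25^3=14  25^4=15  25^5=40
  25^6=62  25^7=9  25^8=24
So 25^8 ≡ 24 (mod 67), giving n = 8.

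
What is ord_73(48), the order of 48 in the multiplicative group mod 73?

36

The order of 48 must divide p − 1 = 72 = 2^3 · 3^2.
Divisors: 1, 2, 3, 4, 6, 8, 9, 12, 18, 24, 36, 72.
Check each in increasing order: 48^1 ≡ 48;  48^2 ≡ 41;  48^3 ≡ 70;  48^4 ≡ 2;  48^6 ≡ 9;  48^8 ≡ 4;  48^9 ≡ 46;  48^12 ≡ 8;  48^18 ≡ 72;  48^24 ≡ 64;  48^36 ≡ 1.
Smallest exponent giving 1 is 36.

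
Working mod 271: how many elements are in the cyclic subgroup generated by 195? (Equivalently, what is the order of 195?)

The order of 195 must divide p − 1 = 270 = 2 · 3^3 · 5.
Divisors: 1, 2, 3, 5, 6, 9, 10, 15, 18, 27, 30, 45, 54, 90, 135, 270.
Check each in increasing order: 195^1 ≡ 195;  195^2 ≡ 85;  195^3 ≡ 44;  195^5 ≡ 217;  195^6 ≡ 39;  195^9 ≡ 90;  195^10 ≡ 206;  195^15 ≡ 258;  195^18 ≡ 241;  195^27 ≡ 10;  195^30 ≡ 169;  195^45 ≡ 242;  195^54 ≡ 100;  195^90 ≡ 28;  195^135 ≡ 1.
Smallest exponent giving 1 is 135.

135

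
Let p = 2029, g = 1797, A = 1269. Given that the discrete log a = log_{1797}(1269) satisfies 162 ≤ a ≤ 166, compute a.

162

Compute 1797^162 mod 2029 = 1269, then multiply by 1797 repeatedly:
  1797^162=1269
Found 1269 at exponent 162.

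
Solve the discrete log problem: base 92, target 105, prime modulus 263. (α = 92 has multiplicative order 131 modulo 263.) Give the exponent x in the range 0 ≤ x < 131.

120

Baby-step giant-step with m = ceil(sqrt(131)) = 12.
Baby table (92^j mod 263 for j=0..11):
  0:1  1:92  2:48  3:208  4:200  5:253  6:132  7:46
  8:24  9:104  10:100  11:258
Giant step factor: 92^(-12) ≡ 4 (mod 263).
Scan 105·4^i mod 263 for i = 0, 1, …:
  i=0: 105   i=1: 157   i=2: 102   i=3: 145
  i=4: 54   i=5: 216   i=6: 75   i=7: 37
  i=8: 148   i=9: 66   i=10: 1
Match at i=10, j=0: x = 10·12 + 0 = 120.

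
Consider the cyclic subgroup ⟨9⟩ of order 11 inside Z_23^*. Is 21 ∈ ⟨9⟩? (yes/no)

⟨9⟩ has order 11; its elements mod 23 are {1, 2, 3, 4, 6, 8, 9, 12, 13, 16, 18}.
21 is not in this set.

no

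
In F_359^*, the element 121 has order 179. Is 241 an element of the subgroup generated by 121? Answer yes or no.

yes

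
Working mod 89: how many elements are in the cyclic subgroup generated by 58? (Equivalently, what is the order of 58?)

88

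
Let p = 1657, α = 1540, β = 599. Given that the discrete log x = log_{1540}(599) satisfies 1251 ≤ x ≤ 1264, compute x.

1258

Compute 1540^1251 mod 1657 = 1629, then multiply by 1540 repeatedly:
  1540^1251=1629  1540^1252=1619  1540^1253=1132  1540^1254=116  1540^1255=1341
  1540^1256=518  1540^1257=703  1540^1258=599
Found 599 at exponent 1258.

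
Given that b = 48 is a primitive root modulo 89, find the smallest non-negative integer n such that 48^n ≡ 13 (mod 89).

Baby-step giant-step with m = ceil(sqrt(88)) = 10.
Baby table (48^j mod 89 for j=0..9):
  0:1  1:48  2:79  3:54  4:11  5:83  6:68  7:60
  8:32  9:23
Giant step factor: 48^(-10) ≡ 47 (mod 89).
Scan 13·47^i mod 89 for i = 0, 1, …:
  i=0: 13   i=1: 77   i=2: 59   i=3: 14
  i=4: 35   i=5: 43   i=6: 63   i=7: 24
  i=8: 60
Match at i=8, j=7: n = 8·10 + 7 = 87.

87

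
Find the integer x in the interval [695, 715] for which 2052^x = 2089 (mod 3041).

Compute 2052^695 mod 3041 = 315, then multiply by 2052 repeatedly:
  2052^695=315  2052^696=1688  2052^697=77  2052^698=2913  2052^699=1911
  2052^700=1523  2052^701=2089
Found 2089 at exponent 701.

701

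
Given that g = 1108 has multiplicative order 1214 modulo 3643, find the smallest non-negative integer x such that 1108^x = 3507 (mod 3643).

Baby-step giant-step with m = ceil(sqrt(1214)) = 35.
Baby table (1108^j mod 3643 for j=0..34):
  0:1  1:1108  2:3616  3:2871  4:729  5:2629  6:2175  7:1877
  8:3206  9:323  10:870  11:2208  12:2011  13:2315  14:348  15:3069
  16:1533  17:926  18:2325  19:499  20:2799  21:1099  22:930  23:3114
  24:391  25:3354  26:372  27:517  28:885  29:613  30:1606  31:1664
  32:354  33:2431  34:1371
Giant step factor: 1108^(-35) ≡ 2313 (mod 3643).
Scan 3507·2313^i mod 3643 for i = 0, 1, …:
  i=0: 3507   i=1: 2373   i=2: 2391   i=3: 309
  i=4: 689   i=5: 1666   i=6: 2807   i=7: 765
  i=8: 2590   i=9: 1578     …   i=27: 1277
  i=28: 2871
Match at i=28, j=3: x = 28·35 + 3 = 983.

983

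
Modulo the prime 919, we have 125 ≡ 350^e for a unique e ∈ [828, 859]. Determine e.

Compute 350^828 mod 919 = 604, then multiply by 350 repeatedly:
  350^828=604  350^829=30  350^830=391  350^831=838  350^832=139
  350^833=862  350^834=268  350^835=62  350^836=563  350^837=384
  350^838=226  350^839=66  350^840=125
Found 125 at exponent 840.

840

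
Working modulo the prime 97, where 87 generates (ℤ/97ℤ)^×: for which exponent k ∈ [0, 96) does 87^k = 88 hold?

52

Baby-step giant-step with m = ceil(sqrt(96)) = 10.
Baby table (87^j mod 97 for j=0..9):
  0:1  1:87  2:3  3:67  4:9  5:7  6:27  7:21
  8:81  9:63
Giant step factor: 87^(-10) ≡ 2 (mod 97).
Scan 88·2^i mod 97 for i = 0, 1, …:
  i=0: 88   i=1: 79   i=2: 61   i=3: 25
  i=4: 50   i=5: 3
Match at i=5, j=2: k = 5·10 + 2 = 52.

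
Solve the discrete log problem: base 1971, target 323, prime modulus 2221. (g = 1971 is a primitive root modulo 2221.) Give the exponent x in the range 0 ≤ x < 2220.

667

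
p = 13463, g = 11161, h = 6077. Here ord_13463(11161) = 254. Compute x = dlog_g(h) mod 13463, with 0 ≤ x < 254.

142

Baby-step giant-step with m = ceil(sqrt(254)) = 16.
Baby table (11161^j mod 13463 for j=0..15):
  0:1  1:11161  2:8245  3:2840  4:5338  5:3643  6:1263  7:582
  8:6536  9:5762  10:10394  11:10226  12:6535  13:8064  14:2149  15:7386
Giant step factor: 11161^(-16) ≡ 9324 (mod 13463).
Scan 6077·9324^i mod 13463 for i = 0, 1, …:
  i=0: 6077   i=1: 9644   i=2: 1279   i=3: 10641
  i=4: 7837   i=5: 8487   i=6: 10737   i=7: 920
  i=8: 2149
Match at i=8, j=14: x = 8·16 + 14 = 142.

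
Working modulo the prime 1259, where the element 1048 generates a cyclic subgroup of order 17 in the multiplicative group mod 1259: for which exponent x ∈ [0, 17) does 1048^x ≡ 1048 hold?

Successive powers of 1048 modulo 1259:
  1048^0=1  1048^1=1048
So 1048^1 ≡ 1048 (mod 1259), giving x = 1.

1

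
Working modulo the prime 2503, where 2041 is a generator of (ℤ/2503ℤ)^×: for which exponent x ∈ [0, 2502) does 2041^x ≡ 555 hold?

Baby-step giant-step with m = ceil(sqrt(2502)) = 51.
Baby table (2041^j mod 2503 for j=0..50):
  0:1  1:2041  2:689  3:2066  4:1654  5:1770  6:741  7:569
  8:2440  9:1573  10:1647  11:2501  12:924  13:1125  14:874  15:1698
  16:1466  17:1021  18:1365  19:126  20:1860  21:1712  22:4  23:655
  24:253  25:755  26:1610  27:2074  28:461  29:2276  30:2251  31:1286
  32:1582  33:2495  34:1193  35:1997  36:993  37:1786  38:858  39:1581
  40:454  41:504  42:2434  43:1842  44:16  45:117  46:1012  47:517
  48:1434  49:787  50:1844
Giant step factor: 2041^(-51) ≡ 1982 (mod 2503).
Scan 555·1982^i mod 2503 for i = 0, 1, …:
  i=0: 555   i=1: 1193
Match at i=1, j=34: x = 1·51 + 34 = 85.

85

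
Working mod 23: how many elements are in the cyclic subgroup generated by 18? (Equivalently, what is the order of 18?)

11

The order of 18 must divide p − 1 = 22 = 2 · 11.
Divisors: 1, 2, 11, 22.
Check each in increasing order: 18^1 ≡ 18;  18^2 ≡ 2;  18^11 ≡ 1.
Smallest exponent giving 1 is 11.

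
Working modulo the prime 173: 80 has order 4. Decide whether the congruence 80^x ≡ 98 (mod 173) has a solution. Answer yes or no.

no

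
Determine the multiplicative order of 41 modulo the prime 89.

The order of 41 must divide p − 1 = 88 = 2^3 · 11.
Divisors: 1, 2, 4, 8, 11, 22, 44, 88.
Check each in increasing order: 41^1 ≡ 41;  41^2 ≡ 79;  41^4 ≡ 11;  41^8 ≡ 32;  41^11 ≡ 52;  41^22 ≡ 34;  41^44 ≡ 88;  41^88 ≡ 1.
Smallest exponent giving 1 is 88.

88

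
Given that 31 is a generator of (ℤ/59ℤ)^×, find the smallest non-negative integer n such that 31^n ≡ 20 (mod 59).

12

Baby-step giant-step with m = ceil(sqrt(58)) = 8.
Baby table (31^j mod 59 for j=0..7):
  0:1  1:31  2:17  3:55  4:53  5:50  6:16  7:24
Giant step factor: 31^(-8) ≡ 41 (mod 59).
Scan 20·41^i mod 59 for i = 0, 1, …:
  i=0: 20   i=1: 53
Match at i=1, j=4: n = 1·8 + 4 = 12.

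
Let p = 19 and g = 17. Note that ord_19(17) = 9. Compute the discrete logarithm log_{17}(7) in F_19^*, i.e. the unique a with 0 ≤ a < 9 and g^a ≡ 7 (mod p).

6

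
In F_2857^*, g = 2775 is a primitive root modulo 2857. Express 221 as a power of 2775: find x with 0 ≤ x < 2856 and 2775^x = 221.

1854

Baby-step giant-step with m = ceil(sqrt(2856)) = 54.
Baby table (2775^j mod 2857 for j=0..53):
  0:1  1:2775  2:1010  3:33  4:151  5:1903  6:1089  7:2126
  8:2802  9:1653  10:1590  11:1042  12:266  13:1044  14:102  15:207
  16:168  17:509  18:1117  19:2687  20:2512  21:2577  22:104  23:43
  24:2188  25:575  26:1419  27:779  28:1833  29:1115  30:2851  31:492
  32:2511  33:2659  34:1951  35:10  36:2037  37:1529  38:330  39:1510
  40:1888  41:2319  42:1261  43:2307  44:2245  45:1615  46:1849  47:2660
  48:1869  49:1020  50:2070  51:1680  52:2233  53:2599
Giant step factor: 2775^(-54) ≡ 2173 (mod 2857).
Scan 221·2173^i mod 2857 for i = 0, 1, …:
  i=0: 221   i=1: 257   i=2: 1346   i=3: 2147
  i=4: 2807   i=5: 2773   i=6: 316   i=7: 988
  i=8: 1317   i=9: 1984     …   i=33: 1005
  i=34: 1117
Match at i=34, j=18: x = 34·54 + 18 = 1854.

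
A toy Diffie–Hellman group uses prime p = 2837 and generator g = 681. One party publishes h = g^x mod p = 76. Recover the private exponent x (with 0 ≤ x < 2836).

Baby-step giant-step with m = ceil(sqrt(2836)) = 54.
Baby table (681^j mod 2837 for j=0..53):
  0:1  1:681  2:1330  3:727  4:1449  5:2330  6:847  7:896
  8:221  9:140  10:1719  11:1795  12:2485  13:1433  14:2782  15:2263
  16:612  17:2570  18:2578  19:2352  20:1644  21:1786  22:2030  23:811
  24:1913  25:570  26:2338  27:621  28:188  29:363  30:384  31:500
  32:60  33:1142  34:364  35:1065  36:1830  37:787  38:2591  39:2694
  40:1912  41:2726  42:1008  43:2731  44:1576  45:870  46:2374  47:2441
  48:2676  49:1002  50:1482  51:2107  52:2182  53:2191
Giant step factor: 681^(-54) ≡ 1114 (mod 2837).
Scan 76·1114^i mod 2837 for i = 0, 1, …:
  i=0: 76   i=1: 2391   i=2: 2468   i=3: 299
  i=4: 1157   i=5: 900   i=6: 1139   i=7: 707
  i=8: 1749   i=9: 2204     …   i=23: 2258
  i=24: 1830
Match at i=24, j=36: x = 24·54 + 36 = 1332.

1332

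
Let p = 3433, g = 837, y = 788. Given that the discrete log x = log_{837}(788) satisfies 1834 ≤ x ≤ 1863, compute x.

1863

Compute 837^1834 mod 3433 = 560, then multiply by 837 repeatedly:
  837^1834=560  837^1835=1832  837^1836=2266  837^1837=1626  837^1838=1494
  837^1839=866  837^1840=479  837^1841=2695  837^1842=234  837^1843=177
  837^1844=530  837^1845=753  837^1846=2022  837^1847=3378  837^1848=2027
  837^1849=697  837^1850=3212  837^1851=405  837^1852=2551  837^1853=3294
  837^1854=379  837^1855=1387  837^1856=565  837^1857=2584  837^1858=18
  837^1859=1334  837^1860=833  837^1861=322  837^1862=1740  837^1863=788
Found 788 at exponent 1863.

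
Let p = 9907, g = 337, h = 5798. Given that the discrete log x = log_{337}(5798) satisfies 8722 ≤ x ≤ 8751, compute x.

Compute 337^8722 mod 9907 = 4305, then multiply by 337 repeatedly:
  337^8722=4305  337^8723=4363  337^8724=4095  337^8725=2942  337^8726=754
  337^8727=6423  337^8728=4825  337^8729=1277  337^8730=4348  337^8731=8947
  337^8732=3411  337^8733=295  337^8734=345  337^8735=7288  337^8736=9027
  337^8737=650  337^8738=1096  337^8739=2793  337^8740=76  337^8741=5798
Found 5798 at exponent 8741.

8741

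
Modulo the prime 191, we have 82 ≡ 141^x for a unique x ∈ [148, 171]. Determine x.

171

Compute 141^148 mod 191 = 92, then multiply by 141 repeatedly:
  141^148=92  141^149=175  141^150=36  141^151=110  141^152=39
  141^153=151  141^154=90  141^155=84  141^156=2  141^157=91
  141^158=34  141^159=19  141^160=5  141^161=132  141^162=85
  141^163=143  141^164=108  141^165=139  141^166=117  141^167=71
  141^168=79  141^169=61  141^170=6  141^171=82
Found 82 at exponent 171.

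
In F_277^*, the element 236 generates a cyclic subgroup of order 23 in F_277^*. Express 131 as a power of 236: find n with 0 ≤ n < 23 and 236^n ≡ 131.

8

Successive powers of 236 modulo 277:
  236^0=1  236^1=236  236^2=19  236^3=52  236^4=84  236^5=157
  236^6=211  236^7=213  236^8=131
So 236^8 ≡ 131 (mod 277), giving n = 8.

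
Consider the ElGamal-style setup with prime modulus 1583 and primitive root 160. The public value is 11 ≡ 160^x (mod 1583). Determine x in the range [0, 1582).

694

Baby-step giant-step with m = ceil(sqrt(1582)) = 40.
Baby table (160^j mod 1583 for j=0..39):
  0:1  1:160  2:272  3:779  4:1166  5:1349  6:552  7:1255
  8:1342  9:1015  10:934  11:638  12:768  13:989  14:1523  15:1481
  16:1093  17:750  18:1275  19:1376  20:123  21:684  22:213  23:837
  24:948  25:1295  26:1410  27:814  28:434  29:1371  30:906  31:907
  32:1067  33:1339  34:535  35:118  36:1467  37:436  38:108  39:1450
Giant step factor: 160^(-40) ≡ 551 (mod 1583).
Scan 11·551^i mod 1583 for i = 0, 1, …:
  i=0: 11   i=1: 1312   i=2: 1064   i=3: 554
  i=4: 1318   i=5: 1204   i=6: 127   i=7: 325
  i=8: 196   i=9: 352     …   i=16: 902
  i=17: 1523
Match at i=17, j=14: x = 17·40 + 14 = 694.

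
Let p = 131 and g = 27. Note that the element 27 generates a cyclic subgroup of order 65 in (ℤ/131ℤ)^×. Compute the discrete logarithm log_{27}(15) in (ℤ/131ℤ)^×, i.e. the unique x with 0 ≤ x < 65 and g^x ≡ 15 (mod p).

Baby-step giant-step with m = ceil(sqrt(65)) = 9.
Baby table (27^j mod 131 for j=0..8):
  0:1  1:27  2:74  3:33  4:105  5:84  6:41  7:59
  8:21
Giant step factor: 27^(-9) ≡ 64 (mod 131).
Scan 15·64^i mod 131 for i = 0, 1, …:
  i=0: 15   i=1: 43   i=2: 1
Match at i=2, j=0: x = 2·9 + 0 = 18.

18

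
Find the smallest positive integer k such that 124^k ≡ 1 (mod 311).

310

The order of 124 must divide p − 1 = 310 = 2 · 5 · 31.
Divisors: 1, 2, 5, 10, 31, 62, 155, 310.
Check each in increasing order: 124^1 ≡ 124;  124^2 ≡ 137;  124^5 ≡ 143;  124^10 ≡ 234;  124^31 ≡ 305;  124^62 ≡ 36;  124^155 ≡ 310;  124^310 ≡ 1.
Smallest exponent giving 1 is 310.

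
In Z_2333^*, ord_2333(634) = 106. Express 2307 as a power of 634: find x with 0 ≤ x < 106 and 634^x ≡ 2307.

16

Baby-step giant-step with m = ceil(sqrt(106)) = 11.
Baby table (634^j mod 2333 for j=0..10):
  0:1  1:634  2:680  3:1848  4:466  5:1486  6:1925  7:291
  8:187  9:1908  10:1178
Giant step factor: 634^(-11) ≡ 1558 (mod 2333).
Scan 2307·1558^i mod 2333 for i = 0, 1, …:
  i=0: 2307   i=1: 1486
Match at i=1, j=5: x = 1·11 + 5 = 16.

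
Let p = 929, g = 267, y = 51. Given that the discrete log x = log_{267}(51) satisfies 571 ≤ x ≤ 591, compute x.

Compute 267^571 mod 929 = 528, then multiply by 267 repeatedly:
  267^571=528  267^572=697  267^573=299  267^574=868  267^575=435
  267^576=20  267^577=695  267^578=694  267^579=427  267^580=671
  267^581=789  267^582=709  267^583=716  267^584=727  267^585=877
  267^586=51
Found 51 at exponent 586.

586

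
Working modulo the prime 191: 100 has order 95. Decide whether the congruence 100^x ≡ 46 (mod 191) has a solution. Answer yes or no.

yes

46 ∈ ⟨100⟩ iff 46^95 ≡ 1 (mod 191), since |⟨100⟩| = 95.
46^95 mod 191 = 1.
Since 1 = 1, 46 lies in the subgroup.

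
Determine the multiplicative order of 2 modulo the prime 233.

29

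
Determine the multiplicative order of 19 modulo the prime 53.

The order of 19 must divide p − 1 = 52 = 2^2 · 13.
Divisors: 1, 2, 4, 13, 26, 52.
Check each in increasing order: 19^1 ≡ 19;  19^2 ≡ 43;  19^4 ≡ 47;  19^13 ≡ 30;  19^26 ≡ 52;  19^52 ≡ 1.
Smallest exponent giving 1 is 52.

52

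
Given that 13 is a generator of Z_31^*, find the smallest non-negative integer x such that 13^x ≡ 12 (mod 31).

Successive powers of 13 modulo 31:
  13^0=1  13^1=13  13^2=14  13^3=27  13^4=10  13^5=6
  13^6=16  13^7=22  13^8=7  13^9=29  13^10=5  13^11=3
  13^12=8  13^13=11  13^14=19  13^15=30  13^16=18  13^17=17
  13^18=4  13^19=21  13^20=25  13^21=15  13^22=9  13^23=24
  13^24=2  13^25=26  13^26=28  13^27=23  13^28=20  13^29=12
So 13^29 ≡ 12 (mod 31), giving x = 29.

29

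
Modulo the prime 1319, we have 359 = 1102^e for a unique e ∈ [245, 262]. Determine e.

257

Compute 1102^245 mod 1319 = 889, then multiply by 1102 repeatedly:
  1102^245=889  1102^246=980  1102^247=1018  1102^248=686  1102^249=185
  1102^250=744  1102^251=789  1102^252=257  1102^253=948  1102^254=48
  1102^255=136  1102^256=825  1102^257=359
Found 359 at exponent 257.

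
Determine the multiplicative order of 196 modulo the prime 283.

The order of 196 must divide p − 1 = 282 = 2 · 3 · 47.
Divisors: 1, 2, 3, 6, 47, 94, 141, 282.
Check each in increasing order: 196^1 ≡ 196;  196^2 ≡ 211;  196^3 ≡ 38;  196^6 ≡ 29;  196^47 ≡ 44;  196^94 ≡ 238;  196^141 ≡ 1.
Smallest exponent giving 1 is 141.

141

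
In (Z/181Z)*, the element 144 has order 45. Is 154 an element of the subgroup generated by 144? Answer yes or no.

154 ∈ ⟨144⟩ iff 154^45 ≡ 1 (mod 181), since |⟨144⟩| = 45.
154^45 mod 181 = 180.
Since 180 ≠ 1, 154 does not lie in the subgroup.

no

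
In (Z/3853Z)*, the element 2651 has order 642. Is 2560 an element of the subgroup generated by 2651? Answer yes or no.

yes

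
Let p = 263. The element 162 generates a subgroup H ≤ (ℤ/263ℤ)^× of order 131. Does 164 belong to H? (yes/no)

no

164 ∈ ⟨162⟩ iff 164^131 ≡ 1 (mod 263), since |⟨162⟩| = 131.
164^131 mod 263 = 262.
Since 262 ≠ 1, 164 does not lie in the subgroup.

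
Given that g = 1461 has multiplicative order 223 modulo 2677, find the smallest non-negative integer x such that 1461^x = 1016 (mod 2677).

Baby-step giant-step with m = ceil(sqrt(223)) = 15.
Baby table (1461^j mod 2677 for j=0..14):
  0:1  1:1461  2:952  3:1509  4:1478  5:1696  6:1631  7:361
  8:52  9:1016  10:1318  11:835  12:1900  13:2528  14:1825
Giant step factor: 1461^(-15) ≡ 649 (mod 2677).
Scan 1016·649^i mod 2677 for i = 0, 1, …:
  i=0: 1016
Match at i=0, j=9: x = 0·15 + 9 = 9.

9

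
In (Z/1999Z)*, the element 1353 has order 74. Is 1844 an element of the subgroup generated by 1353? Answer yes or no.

1844 ∈ ⟨1353⟩ iff 1844^74 ≡ 1 (mod 1999), since |⟨1353⟩| = 74.
1844^74 mod 1999 = 1.
Since 1 = 1, 1844 lies in the subgroup.

yes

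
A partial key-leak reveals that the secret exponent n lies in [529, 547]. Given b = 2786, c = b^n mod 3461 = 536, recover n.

546

Compute 2786^529 mod 3461 = 1459, then multiply by 2786 repeatedly:
  2786^529=1459  2786^530=1560  2786^531=2605  2786^532=3274  2786^533=1629
  2786^534=1023  2786^535=1675  2786^536=1122  2786^537=609  2786^538=784
  2786^539=333  2786^540=190  2786^541=3268  2786^542=2218  2786^543=1463
  2786^544=2321  2786^545=1158  2786^546=536
Found 536 at exponent 546.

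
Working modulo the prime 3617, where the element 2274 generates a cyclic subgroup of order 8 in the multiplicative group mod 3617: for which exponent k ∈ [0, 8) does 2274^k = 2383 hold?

2

Successive powers of 2274 modulo 3617:
  2274^0=1  2274^1=2274  2274^2=2383
So 2274^2 ≡ 2383 (mod 3617), giving k = 2.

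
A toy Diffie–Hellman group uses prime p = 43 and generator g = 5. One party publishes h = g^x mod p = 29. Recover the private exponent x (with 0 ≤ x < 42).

5

Successive powers of 5 modulo 43:
  5^0=1  5^1=5  5^2=25  5^3=39  5^4=23  5^5=29
So 5^5 ≡ 29 (mod 43), giving x = 5.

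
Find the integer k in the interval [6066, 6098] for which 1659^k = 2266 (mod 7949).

6084

Compute 1659^6066 mod 7949 = 4156, then multiply by 1659 repeatedly:
  1659^6066=4156  1659^6067=3021  1659^6068=3969  1659^6069=2799  1659^6070=1325
  1659^6071=4251  1659^6072=1646  1659^6073=4207  1659^6074=191  1659^6075=6858
  1659^6076=2403  1659^6077=4128  1659^6078=4263  1659^6079=5656  1659^6080=3484
  1659^6081=1033  1659^6082=4712  1659^6083=3341  1659^6084=2266
Found 2266 at exponent 6084.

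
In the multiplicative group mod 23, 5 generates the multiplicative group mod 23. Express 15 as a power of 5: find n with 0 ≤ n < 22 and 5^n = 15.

Successive powers of 5 modulo 23:
  5^0=1  5^1=5  5^2=2  5^3=10  5^4=4  5^5=20
  5^6=8  5^7=17  5^8=16  5^9=11  5^10=9  5^11=22
  5^12=18  5^13=21  5^14=13  5^15=19  5^16=3  5^17=15
So 5^17 ≡ 15 (mod 23), giving n = 17.

17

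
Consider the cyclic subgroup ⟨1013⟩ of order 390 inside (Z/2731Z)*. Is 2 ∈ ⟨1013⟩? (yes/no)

yes

2 ∈ ⟨1013⟩ iff 2^390 ≡ 1 (mod 2731), since |⟨1013⟩| = 390.
2^390 mod 2731 = 1.
Since 1 = 1, 2 lies in the subgroup.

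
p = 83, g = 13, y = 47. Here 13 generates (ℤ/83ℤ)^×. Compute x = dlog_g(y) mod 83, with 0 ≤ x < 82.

Baby-step giant-step with m = ceil(sqrt(82)) = 10.
Baby table (13^j mod 83 for j=0..9):
  0:1  1:13  2:3  3:39  4:9  5:34  6:27  7:19
  8:81  9:57
Giant step factor: 13^(-10) ≡ 69 (mod 83).
Scan 47·69^i mod 83 for i = 0, 1, …:
  i=0: 47   i=1: 6   i=2: 82   i=3: 14
  i=4: 53   i=5: 5   i=6: 13
Match at i=6, j=1: x = 6·10 + 1 = 61.

61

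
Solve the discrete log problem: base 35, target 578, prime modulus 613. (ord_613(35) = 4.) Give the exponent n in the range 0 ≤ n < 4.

3

Successive powers of 35 modulo 613:
  35^0=1  35^1=35  35^2=612  35^3=578
So 35^3 ≡ 578 (mod 613), giving n = 3.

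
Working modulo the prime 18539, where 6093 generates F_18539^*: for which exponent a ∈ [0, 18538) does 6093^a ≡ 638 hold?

4337

Baby-step giant-step with m = ceil(sqrt(18538)) = 137.
Baby table (6093^j mod 18539 for j=0..136):
  0:1  1:6093  2:9571  3:10948  4:2842  5:880  6:4069  7:5774
  8:12499  9:16734  10:14301  11:2693  12:1434  13:5493  14:5954  15:15438
  16:15387  17:1268  18:13700  19:11522  20:14892  21:7090  22:3500  23:5650
  24:17066  25:16426  26:10096  27:2526  28:3548  29:1490  30:12999  31:4299
  32:16739  33:7688  34:13470  35:557  36:1164  37:10354  38:17244  39:7179
  40:8146  41:4675  42:8871  43:9818  44:14260  45:12426  46:16881  47:1561
  48:666  49:16436  50:15409  51:5541  52:1794  53:11371  54:3260  55:7911
  56:323  57:2905  58:13959  59:13794  60:9555  61:6155  62:16557  63:11102
  64:14214  65:10233  66:3012  67:17045  68:18246  69:13034  70:13625  71:18022
  72:1549  73:1706  74:12818  75:13806  76:8515  77:9773  78:18160  79:8128
  80:6235  81:3444  82:16683  83:182  84:15125  85:17795  86:8863  87:16691
  88:11848  89:17537  90:12684  91:13060  92:5192  93:7322  94:8112  95:1442
  96:17159  97:8366  98:10327  99:1045  100:8308  101:9174  102:2097  103:3650
  104:11189  105:6674  106:8655  107:9999  108:4753  109:2111  110:14796  111:15410
  112:11634  113:11365  114:3780  115:6102  116:8791  117:4392  118:8679  119:7919
  120:11989  121:5317  122:8848  123:17991  124:16595  125:1629  126:7132  127:18399
  128:18313  129:13407  130:6017  131:9978  132:6573  133:5049  134:7356  135:11345
  136:11693
Giant step factor: 6093^(-137) ≡ 9527 (mod 18539).
Scan 638·9527^i mod 18539 for i = 0, 1, …:
  i=0: 638   i=1: 15973   i=2: 6659   i=3: 18374
  i=4: 3860   i=5: 11383   i=6: 11230   i=7: 18180
  i=8: 9522   i=9: 4767     …   i=30: 4837
  i=31: 12684
Match at i=31, j=90: a = 31·137 + 90 = 4337.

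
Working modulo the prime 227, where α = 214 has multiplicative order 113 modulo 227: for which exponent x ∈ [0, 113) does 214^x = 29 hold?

Baby-step giant-step with m = ceil(sqrt(113)) = 11.
Baby table (214^j mod 227 for j=0..10):
  0:1  1:214  2:169  3:73  4:186  5:79  6:108  7:185
  8:92  9:166  10:112
Giant step factor: 214^(-11) ≡ 99 (mod 227).
Scan 29·99^i mod 227 for i = 0, 1, …:
  i=0: 29   i=1: 147   i=2: 25   i=3: 205
  i=4: 92
Match at i=4, j=8: x = 4·11 + 8 = 52.

52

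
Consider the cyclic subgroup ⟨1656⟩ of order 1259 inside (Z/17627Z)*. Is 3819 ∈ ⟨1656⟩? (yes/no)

no

3819 ∈ ⟨1656⟩ iff 3819^1259 ≡ 1 (mod 17627), since |⟨1656⟩| = 1259.
3819^1259 mod 17627 = 2848.
Since 2848 ≠ 1, 3819 does not lie in the subgroup.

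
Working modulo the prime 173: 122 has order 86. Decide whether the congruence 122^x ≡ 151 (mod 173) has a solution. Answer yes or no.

151 ∈ ⟨122⟩ iff 151^86 ≡ 1 (mod 173), since |⟨122⟩| = 86.
151^86 mod 173 = 1.
Since 1 = 1, 151 lies in the subgroup.

yes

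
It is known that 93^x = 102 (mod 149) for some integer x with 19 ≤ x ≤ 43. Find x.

28

Compute 93^19 mod 149 = 101, then multiply by 93 repeatedly:
  93^19=101  93^20=6  93^21=111  93^22=42  93^23=32
  93^24=145  93^25=75  93^26=121  93^27=78  93^28=102
Found 102 at exponent 28.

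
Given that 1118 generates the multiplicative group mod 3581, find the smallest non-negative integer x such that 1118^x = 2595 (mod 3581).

2667

Baby-step giant-step with m = ceil(sqrt(3580)) = 60.
Baby table (1118^j mod 3581 for j=0..59):
  0:1  1:1118  2:155  3:1402  4:2539  5:2450  6:3216  7:164
  8:721  9:353  10:744  11:1000  12:728  13:1017  14:1829  15:71
  16:596  17:262  18:2855  19:1219  20:2062  21:2733  22:901  23:1057
  24:3577  25:2690  26:2961  27:1554  28:587  29:943  30:1460  31:2925
  32:697  33:2169  34:605  35:3162  36:669  37:3094  38:3427  39:3297
  40:1197  41:2533  42:2904  43:2286  44:2495  45:3392  46:3558  47:2934
  48:16  49:3564  50:2480  51:946  52:1233  53:3390  54:1322  55:2624
  56:793  57:2067  58:1161  59:1676
Giant step factor: 1118^(-60) ≡ 3122 (mod 3581).
Scan 2595·3122^i mod 3581 for i = 0, 1, …:
  i=0: 2595   i=1: 1368   i=2: 2344   i=3: 1985
  i=4: 2040   i=5: 1862   i=6: 1201   i=7: 215
  i=8: 1583   i=9: 346     …   i=43: 2618
  i=44: 1554
Match at i=44, j=27: x = 44·60 + 27 = 2667.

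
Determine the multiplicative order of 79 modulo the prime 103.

17

The order of 79 must divide p − 1 = 102 = 2 · 3 · 17.
Divisors: 1, 2, 3, 6, 17, 34, 51, 102.
Check each in increasing order: 79^1 ≡ 79;  79^2 ≡ 61;  79^3 ≡ 81;  79^6 ≡ 72;  79^17 ≡ 1.
Smallest exponent giving 1 is 17.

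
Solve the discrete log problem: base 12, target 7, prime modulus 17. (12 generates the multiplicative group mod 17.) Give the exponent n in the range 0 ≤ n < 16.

Successive powers of 12 modulo 17:
  12^0=1  12^1=12  12^2=8  12^3=11  12^4=13  12^5=3
  12^6=2  12^7=7
So 12^7 ≡ 7 (mod 17), giving n = 7.

7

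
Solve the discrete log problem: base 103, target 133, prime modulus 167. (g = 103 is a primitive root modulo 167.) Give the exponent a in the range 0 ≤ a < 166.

128

Baby-step giant-step with m = ceil(sqrt(166)) = 13.
Baby table (103^j mod 167 for j=0..12):
  0:1  1:103  2:88  3:46  4:62  5:40  6:112  7:13
  8:3  9:142  10:97  11:138  12:19
Giant step factor: 103^(-13) ≡ 135 (mod 167).
Scan 133·135^i mod 167 for i = 0, 1, …:
  i=0: 133   i=1: 86   i=2: 87   i=3: 55
  i=4: 77   i=5: 41   i=6: 24   i=7: 67
  i=8: 27   i=9: 138
Match at i=9, j=11: a = 9·13 + 11 = 128.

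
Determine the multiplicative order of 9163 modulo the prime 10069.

10068

The order of 9163 must divide p − 1 = 10068 = 2^2 · 3 · 839.
Divisors: 1, 2, 3, 4, 6, 12, 839, 1678, 2517, 3356, 5034, 10068.
Check each in increasing order: 9163^1 ≡ 9163;  9163^2 ≡ 5247;  9163^3 ≡ 8855;  9163^4 ≡ 2363;  9163^6 ≡ 3722;  9163^12 ≡ 8409;  9163^839 ≡ 9533;  9163^1678 ≡ 5364;  9163^2517 ≡ 4630;  9163^3356 ≡ 5363;  9163^5034 ≡ 10068;  9163^10068 ≡ 1.
Smallest exponent giving 1 is 10068.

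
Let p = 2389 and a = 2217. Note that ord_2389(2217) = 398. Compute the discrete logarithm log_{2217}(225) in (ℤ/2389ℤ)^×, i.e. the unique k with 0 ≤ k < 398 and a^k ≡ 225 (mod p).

Baby-step giant-step with m = ceil(sqrt(398)) = 20.
Baby table (2217^j mod 2389 for j=0..19):
  0:1  1:2217  2:916  3:122  4:517  5:1858  6:550  7:960
  8:2110  9:208  10:59  11:1797  12:1486  13:31  14:1835  15:2117
  16:1393  17:1693  18:262  19:327
Giant step factor: 2217^(-20) ≡ 1783 (mod 2389).
Scan 225·1783^i mod 2389 for i = 0, 1, …:
  i=0: 225   i=1: 2212   i=2: 2146   i=3: 1529
  i=4: 358   i=5: 451   i=6: 1429   i=7: 1233
  i=8: 559   i=9: 484     …   i=15: 961
  i=16: 550
Match at i=16, j=6: k = 16·20 + 6 = 326.

326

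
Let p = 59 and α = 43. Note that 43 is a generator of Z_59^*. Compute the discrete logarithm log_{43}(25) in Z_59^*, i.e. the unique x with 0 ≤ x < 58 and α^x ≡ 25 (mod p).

Baby-step giant-step with m = ceil(sqrt(58)) = 8.
Baby table (43^j mod 59 for j=0..7):
  0:1  1:43  2:20  3:34  4:46  5:31  6:35  7:30
Giant step factor: 43^(-8) ≡ 22 (mod 59).
Scan 25·22^i mod 59 for i = 0, 1, …:
  i=0: 25   i=1: 19   i=2: 5   i=3: 51
  i=4: 1
Match at i=4, j=0: x = 4·8 + 0 = 32.

32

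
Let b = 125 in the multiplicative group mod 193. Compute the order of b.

64

The order of 125 must divide p − 1 = 192 = 2^6 · 3.
Divisors: 1, 2, 3, 4, 6, 8, 12, 16, 24, 32, 48, 64, 96, 192.
Check each in increasing order: 125^1 ≡ 125;  125^2 ≡ 185;  125^3 ≡ 158;  125^4 ≡ 64;  125^6 ≡ 67;  125^8 ≡ 43;  125^12 ≡ 50;  125^16 ≡ 112;  125^24 ≡ 184;  125^32 ≡ 192;  125^48 ≡ 81;  125^64 ≡ 1.
Smallest exponent giving 1 is 64.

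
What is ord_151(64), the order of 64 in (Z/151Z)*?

5

The order of 64 must divide p − 1 = 150 = 2 · 3 · 5^2.
Divisors: 1, 2, 3, 5, 6, 10, 15, 25, 30, 50, 75, 150.
Check each in increasing order: 64^1 ≡ 64;  64^2 ≡ 19;  64^3 ≡ 8;  64^5 ≡ 1.
Smallest exponent giving 1 is 5.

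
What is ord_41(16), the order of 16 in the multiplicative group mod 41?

The order of 16 must divide p − 1 = 40 = 2^3 · 5.
Divisors: 1, 2, 4, 5, 8, 10, 20, 40.
Check each in increasing order: 16^1 ≡ 16;  16^2 ≡ 10;  16^4 ≡ 18;  16^5 ≡ 1.
Smallest exponent giving 1 is 5.

5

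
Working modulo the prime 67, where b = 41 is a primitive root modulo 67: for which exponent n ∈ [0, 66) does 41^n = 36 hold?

4

Baby-step giant-step with m = ceil(sqrt(66)) = 9.
Baby table (41^j mod 67 for j=0..8):
  0:1  1:41  2:6  3:45  4:36  5:2  6:15  7:12
  8:23
Giant step factor: 41^(-9) ≡ 27 (mod 67).
Scan 36·27^i mod 67 for i = 0, 1, …:
  i=0: 36
Match at i=0, j=4: n = 0·9 + 4 = 4.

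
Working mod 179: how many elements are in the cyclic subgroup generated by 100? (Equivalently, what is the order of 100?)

89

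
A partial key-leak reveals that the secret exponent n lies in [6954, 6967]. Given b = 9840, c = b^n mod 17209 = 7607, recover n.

Compute 9840^6954 mod 17209 = 7607, then multiply by 9840 repeatedly:
  9840^6954=7607
Found 7607 at exponent 6954.

6954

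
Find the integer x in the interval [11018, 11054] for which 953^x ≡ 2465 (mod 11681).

Compute 953^11018 mod 11681 = 6601, then multiply by 953 repeatedly:
  953^11018=6601  953^11019=6375  953^11020=1255  953^11021=4553  953^11022=5358
  953^11023=1577  953^11024=7713  953^11025=3140  953^11026=2084  953^11027=282
  953^11028=83  953^11029=9013  953^11030=3854  953^11031=5028  953^11032=2474
  953^11033=9841  953^11034=10311  953^11035=2662  953^11036=2109  953^11037=745
  953^11038=9125  953^11039=5461  953^11040=6288  953^11041=111  953^11042=654
  953^11043=4169  953^11044=1517  953^11045=8938  953^11046=2465
Found 2465 at exponent 11046.

11046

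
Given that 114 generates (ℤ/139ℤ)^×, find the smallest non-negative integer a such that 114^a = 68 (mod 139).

127

Baby-step giant-step with m = ceil(sqrt(138)) = 12.
Baby table (114^j mod 139 for j=0..11):
  0:1  1:114  2:69  3:82  4:35  5:98  6:52  7:90
  8:113  9:94  10:13  11:92
Giant step factor: 114^(-12) ≡ 64 (mod 139).
Scan 68·64^i mod 139 for i = 0, 1, …:
  i=0: 68   i=1: 43   i=2: 111   i=3: 15
  i=4: 126   i=5: 2   i=6: 128   i=7: 130
  i=8: 119   i=9: 110   i=10: 90
Match at i=10, j=7: a = 10·12 + 7 = 127.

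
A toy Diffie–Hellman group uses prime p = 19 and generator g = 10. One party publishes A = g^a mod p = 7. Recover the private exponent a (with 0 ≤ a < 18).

Successive powers of 10 modulo 19:
  10^0=1  10^1=10  10^2=5  10^3=12  10^4=6  10^5=3
  10^6=11  10^7=15  10^8=17  10^9=18  10^10=9  10^11=14
  10^12=7
So 10^12 ≡ 7 (mod 19), giving a = 12.

12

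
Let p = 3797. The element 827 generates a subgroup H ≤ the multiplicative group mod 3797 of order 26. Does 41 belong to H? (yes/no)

no

41 ∈ ⟨827⟩ iff 41^26 ≡ 1 (mod 3797), since |⟨827⟩| = 26.
41^26 mod 3797 = 1043.
Since 1043 ≠ 1, 41 does not lie in the subgroup.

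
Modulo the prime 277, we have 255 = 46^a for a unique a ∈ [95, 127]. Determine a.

112

Compute 46^95 mod 277 = 179, then multiply by 46 repeatedly:
  46^95=179  46^96=201  46^97=105  46^98=121  46^99=26
  46^100=88  46^101=170  46^102=64  46^103=174  46^104=248
  46^105=51  46^106=130  46^107=163  46^108=19  46^109=43
  46^110=39  46^111=132  46^112=255
Found 255 at exponent 112.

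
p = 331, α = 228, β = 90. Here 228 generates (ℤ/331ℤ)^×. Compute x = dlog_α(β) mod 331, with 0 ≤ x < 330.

307

Baby-step giant-step with m = ceil(sqrt(330)) = 19.
Baby table (228^j mod 331 for j=0..18):
  0:1  1:228  2:17  3:235  4:289  5:23  6:279  7:60
  8:109  9:27  10:198  11:128  12:56  13:190  14:290  15:251
  16:296  17:295  18:67
Giant step factor: 228^(-19) ≡ 192 (mod 331).
Scan 90·192^i mod 331 for i = 0, 1, …:
  i=0: 90   i=1: 68   i=2: 147   i=3: 89
  i=4: 207   i=5: 24   i=6: 305   i=7: 304
  i=8: 112   i=9: 320     …   i=15: 165
  i=16: 235
Match at i=16, j=3: x = 16·19 + 3 = 307.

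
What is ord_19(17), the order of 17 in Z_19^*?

9

The order of 17 must divide p − 1 = 18 = 2 · 3^2.
Divisors: 1, 2, 3, 6, 9, 18.
Check each in increasing order: 17^1 ≡ 17;  17^2 ≡ 4;  17^3 ≡ 11;  17^6 ≡ 7;  17^9 ≡ 1.
Smallest exponent giving 1 is 9.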